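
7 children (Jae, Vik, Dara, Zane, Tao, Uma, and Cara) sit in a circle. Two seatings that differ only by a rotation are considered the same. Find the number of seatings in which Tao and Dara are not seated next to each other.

Without the restriction there are (6)! = 720 seatings.
Seatings with Tao beside Dara: treat them as a block with 2 internal orders, giving 2 × (5)! = 240.
Subtracting, 720 − 240 = 480.

480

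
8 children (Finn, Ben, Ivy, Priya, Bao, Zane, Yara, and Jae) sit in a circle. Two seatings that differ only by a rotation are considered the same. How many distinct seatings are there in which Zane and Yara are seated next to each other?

1440

Glue Zane and Yara into a block (2 internal orders). Seating 7 units around a circle gives (6)! arrangements.
So 2 × (6)! = 2 × 720 = 1440.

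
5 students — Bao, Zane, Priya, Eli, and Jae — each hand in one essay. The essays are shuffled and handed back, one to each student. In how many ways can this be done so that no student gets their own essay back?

Let Aᵢ be the assignments in which student i gets their own essay. We want the size of the complement of A₁∪…∪A_5.
By inclusion–exclusion this is Σ_{j=0}^{5} (−1)^j C(5,j)·(5−j)!.
Computing: 120 − 120 + 60 − 20 + 5 − 1 = 44.

44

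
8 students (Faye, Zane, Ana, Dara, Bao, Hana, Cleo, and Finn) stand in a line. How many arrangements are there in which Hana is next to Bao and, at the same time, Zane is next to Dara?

Treat {Hana,Bao} as one block (2 orders) and {Zane,Dara} as another (2 orders).
That leaves 6 units to arrange: 2 × 2 × 6! = 4 × 720 = 2880.

2880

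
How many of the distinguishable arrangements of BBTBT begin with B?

Fix B in the first position and arrange the remaining 4 letters.
Those 4 letters have B appearing twice and T appearing twice, giving (4)!/(2!·2!) = 6.

6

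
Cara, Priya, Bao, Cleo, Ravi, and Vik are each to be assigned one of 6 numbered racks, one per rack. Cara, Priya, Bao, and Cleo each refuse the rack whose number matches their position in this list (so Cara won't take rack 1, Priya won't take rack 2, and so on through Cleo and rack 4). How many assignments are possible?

362

Let Aᵢ (for 1 ≤ i ≤ 4) be the placements that put person i in their forbidden rack. Any j of these fix j positions, leaving (6−j)! ways to fill the rest, and there are C(4,j) ways to pick which j.
By inclusion–exclusion, the number of valid placements is Σ_{j=0}^{4} (−1)^j C(4,j)·(6−j)!.
Computing: 720 − 480 + 144 − 24 + 2 = 362.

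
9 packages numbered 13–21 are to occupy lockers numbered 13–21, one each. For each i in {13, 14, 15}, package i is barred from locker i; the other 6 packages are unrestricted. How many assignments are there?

256320

Let Aᵢ (for i ∈ {13, 14, 15}) be the placements that put package i in its forbidden locker. Any j of these fix j positions, leaving (9−j)! ways to fill the rest, and there are C(3,j) ways to pick which j.
By inclusion–exclusion, the number of valid placements is Σ_{j=0}^{3} (−1)^j C(3,j)·(9−j)!.
Computing: 362880 − 120960 + 15120 − 720 = 256320.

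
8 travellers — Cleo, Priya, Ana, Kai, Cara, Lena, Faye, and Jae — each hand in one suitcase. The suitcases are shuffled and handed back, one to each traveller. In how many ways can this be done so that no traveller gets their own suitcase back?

14833

This is the derangement count D_8: permutations of 8 items with no fixed point.
By inclusion–exclusion this is Σ_{j=0}^{8} (−1)^j C(8,j)·(8−j)!.
Computing: 40320 − 40320 + 20160 − 6720 + 1680 − 336 + 56 − 8 + 1 = 14833.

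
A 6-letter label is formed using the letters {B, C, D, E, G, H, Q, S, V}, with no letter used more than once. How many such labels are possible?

Choose and order 6 of the 9 symbols: the first letter has 9 options, the next 8, and so on down to 4.
9 × 8 × 7 × 6 × 5 × 4 = 60480.

60480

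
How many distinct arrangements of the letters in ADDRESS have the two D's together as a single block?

Treat the 2 copies of D as a single block. The multiset to arrange is then {DD, A, E, R, S, S}, 6 items in all.
That gives (6)!/(2!) = 360 arrangements.

360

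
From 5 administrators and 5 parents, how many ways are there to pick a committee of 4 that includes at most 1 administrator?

55

Split by how many administrators are chosen (0 through 1).
Sum: C(5,0)·C(5,4) + C(5,1)·C(5,3) = 5 + 50 = 55.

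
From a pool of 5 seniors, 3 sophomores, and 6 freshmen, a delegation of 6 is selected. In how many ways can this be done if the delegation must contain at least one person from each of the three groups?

2430

Unrestricted: C(14,6) = 3003 ways to pick any 6 of the 14.
Selections missing a whole group: no seniors → C(9,6) = 84; no sophomores → C(11,6) = 462; no freshmen → C(8,6) = 28.
Add back selections omitting two groups (i.e. drawn from a single group): C(5,6) + C(3,6) + C(6,6) = 1.
By inclusion–exclusion: 3003 − 574 + 1 = 2430.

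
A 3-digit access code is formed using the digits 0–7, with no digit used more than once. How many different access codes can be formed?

With no repetition, fill the 3 digits in order: 8 choices, then 7, down to 6.
8 × 7 × 6 = 336.

336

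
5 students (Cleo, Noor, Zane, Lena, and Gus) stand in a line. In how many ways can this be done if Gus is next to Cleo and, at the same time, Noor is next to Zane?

24

Treat {Gus,Cleo} as one block (2 orders) and {Noor,Zane} as another (2 orders).
That leaves 3 units to arrange: 2 × 2 × 3! = 4 × 6 = 24.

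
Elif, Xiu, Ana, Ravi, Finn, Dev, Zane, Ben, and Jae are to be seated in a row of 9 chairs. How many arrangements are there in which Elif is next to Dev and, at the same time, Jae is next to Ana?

Treat {Elif,Dev} as one block (2 orders) and {Jae,Ana} as another (2 orders).
That leaves 7 units to arrange: 2 × 2 × 7! = 4 × 5040 = 20160.

20160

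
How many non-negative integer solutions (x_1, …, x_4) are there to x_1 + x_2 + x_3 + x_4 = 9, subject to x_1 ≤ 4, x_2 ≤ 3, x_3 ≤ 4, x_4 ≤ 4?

By stars and bars, unrestricted non-negative solutions to x_1+…+x_4 = 9 number C(9+3,3) = 220.
Subtract solutions that violate a single cap (substitute x_i' = x_i − (cap_i+1)): x_1 ≥ 5 gives C(7,3) = 35; x_2 ≥ 4 gives C(8,3) = 56; x_3 ≥ 5 gives C(7,3) = 35; x_4 ≥ 5 gives C(7,3) = 35. Together 161.
Add back pairs where two caps are both exceeded: 1 + 0 + 0 + 1 + 1 + 0 = 3.
By inclusion–exclusion the count is 220 − 161 + 3 = 62.

62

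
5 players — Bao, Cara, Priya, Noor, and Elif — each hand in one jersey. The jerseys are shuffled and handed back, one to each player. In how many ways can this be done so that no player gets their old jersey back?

44

Let Aᵢ be the assignments in which player i gets their old jersey. We want the size of the complement of A₁∪…∪A_5.
By inclusion–exclusion this is Σ_{j=0}^{5} (−1)^j C(5,j)·(5−j)!.
Computing: 120 − 120 + 60 − 20 + 5 − 1 = 44.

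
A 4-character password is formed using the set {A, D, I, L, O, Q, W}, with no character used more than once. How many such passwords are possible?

840

This is a permutation of 4 out of 7: P(7,4) = 7!/3!.
7 × 6 × 5 × 4 = 840.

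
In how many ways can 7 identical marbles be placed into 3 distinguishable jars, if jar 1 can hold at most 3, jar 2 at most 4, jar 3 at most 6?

By stars and bars, unrestricted non-negative solutions to x_1+…+x_3 = 7 number C(7+2,2) = 36.
Subtract solutions that violate a single cap (substitute x_i' = x_i − (cap_i+1)): x_1 ≥ 4 gives C(5,2) = 10; x_2 ≥ 5 gives C(4,2) = 6; x_3 ≥ 7 gives C(2,2) = 1. Together 17.
No two caps can be exceeded simultaneously, so the pair terms are all 0.
By inclusion–exclusion the count is 36 − 17 + 0 = 19.

19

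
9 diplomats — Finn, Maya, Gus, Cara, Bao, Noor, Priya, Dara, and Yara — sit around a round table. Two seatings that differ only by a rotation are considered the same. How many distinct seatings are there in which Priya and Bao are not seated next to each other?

Without the restriction there are (8)! = 40320 seatings.
Those with Priya next to Bao: fuse the pair into one unit and seat 8 units around a circle — 2·(7)! = 10080.
Subtracting, 40320 − 10080 = 30240.

30240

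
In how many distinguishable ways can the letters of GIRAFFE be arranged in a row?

2520

GIRAFFE has 7 letters with F appearing twice.
The number of distinct arrangements is 7!/(2!) = 5040/2 = 2520.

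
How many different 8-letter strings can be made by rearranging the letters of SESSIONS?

1680

Letter multiplicities in SESSIONS: E×1, I×1, N×1, O×1, S×4.
The number of distinct arrangements is 8!/(4!) = 40320/24 = 1680.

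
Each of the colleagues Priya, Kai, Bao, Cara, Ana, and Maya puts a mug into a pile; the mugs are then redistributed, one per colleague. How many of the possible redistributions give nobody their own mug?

265

Count assignments avoiding every fixed point. For any j of the 6 colleagues fixed to their own mug, the other 6−j can be arranged in (6−j)! ways.
By inclusion–exclusion this is Σ_{j=0}^{6} (−1)^j C(6,j)·(6−j)!.
Computing: 720 − 720 + 360 − 120 + 30 − 6 + 1 = 265.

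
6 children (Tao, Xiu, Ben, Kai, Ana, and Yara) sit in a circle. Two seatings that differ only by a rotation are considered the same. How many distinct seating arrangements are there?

120

Seat Tao anywhere (absorbing the rotational symmetry), then permute the other 5: (5)! = 120.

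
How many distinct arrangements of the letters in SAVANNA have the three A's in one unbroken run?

Treat the 3 copies of A as a single block. The multiset to arrange is then {AAA, N, N, S, V}, 5 items in all.
That gives (5)!/(2!) = 60 arrangements.

60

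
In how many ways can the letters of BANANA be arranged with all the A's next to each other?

12

Treat the 3 copies of A as a single block. The multiset to arrange is then {AAA, B, N, N}, 4 items in all.
That gives (4)!/(2!) = 12 arrangements.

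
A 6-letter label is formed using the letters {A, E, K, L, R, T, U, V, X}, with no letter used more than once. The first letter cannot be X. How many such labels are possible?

The first letter has 9−1 = 8 choices (anything except X).
The remaining 5 letters are filled from the other 8 symbols without repetition: 8 × 7 × 6 × 5 × 4 = 6720.
Total: 8 × 6720 = 53760.

53760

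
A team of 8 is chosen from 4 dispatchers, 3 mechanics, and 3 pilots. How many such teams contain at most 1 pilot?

3

Split by how many pilots are chosen (0 through 1).
Sum: C(3,0)·C(7,8) + C(3,1)·C(7,7) = 0 + 3 = 3.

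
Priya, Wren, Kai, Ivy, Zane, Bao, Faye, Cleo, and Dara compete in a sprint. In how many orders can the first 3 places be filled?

This is an ordered selection of 3 from 9: P(9,3).
That gives 9 × 8 × 7 = 504.

504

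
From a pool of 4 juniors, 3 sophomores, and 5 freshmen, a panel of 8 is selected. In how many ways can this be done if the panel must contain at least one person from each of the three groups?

485

Total 8-person selections from all 12: C(12,8) = 495.
Selections missing a whole group: no juniors → C(8,8) = 1; no sophomores → C(9,8) = 9; no freshmen → C(7,8) = 0.
Add back selections omitting two groups (i.e. drawn from a single group): C(4,8) + C(3,8) + C(5,8) = 0.
By inclusion–exclusion: 495 − 10 + 0 = 485.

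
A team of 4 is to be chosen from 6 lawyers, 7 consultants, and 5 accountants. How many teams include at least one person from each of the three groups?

With no constraint there are C(18,4) = 3060 possible selections.
Selections missing a whole group: no lawyers → C(12,4) = 495; no consultants → C(11,4) = 330; no accountants → C(13,4) = 715.
Add back selections omitting two groups (i.e. drawn from a single group): C(6,4) + C(7,4) + C(5,4) = 55.
By inclusion–exclusion: 3060 − 1540 + 55 = 1575.

1575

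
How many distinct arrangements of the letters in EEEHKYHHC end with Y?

Fix Y in the last position and arrange the remaining 8 letters.
Those 8 letters have E appearing 3 times and H appearing 3 times, giving (8)!/(3!·3!) = 1120.

1120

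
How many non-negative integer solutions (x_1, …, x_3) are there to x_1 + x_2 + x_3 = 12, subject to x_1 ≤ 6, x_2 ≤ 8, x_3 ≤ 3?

18

Without the upper bounds there are C(14,2) = 91 ways to split 12 among 3 variables.
Subtract solutions that violate a single cap (substitute x_i' = x_i − (cap_i+1)): x_1 ≥ 7 gives C(7,2) = 21; x_2 ≥ 9 gives C(5,2) = 10; x_3 ≥ 4 gives C(10,2) = 45. Together 76.
Add back pairs where two caps are both exceeded: 0 + 3 + 0 = 3.
By inclusion–exclusion the count is 91 − 76 + 3 = 18.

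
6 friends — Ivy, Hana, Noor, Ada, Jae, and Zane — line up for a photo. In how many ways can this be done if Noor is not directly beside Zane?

Of the 6! = 720 arrangements, those with Noor and Zane adjacent number 2 × 5! = 240 (treat the pair as a block with 2 internal orders).
Complementary counting: 720 − 240 = 480.

480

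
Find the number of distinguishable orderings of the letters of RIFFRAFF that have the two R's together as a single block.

210

Treat the 2 copies of R as a single block. The multiset to arrange is then {RR, A, F, F, F, F, I}, 7 items in all.
That gives (7)!/(4!) = 210 arrangements.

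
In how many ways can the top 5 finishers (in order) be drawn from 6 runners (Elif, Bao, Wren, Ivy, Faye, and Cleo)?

720

There are 6 choices for 1st place, 5 for 2nd, and so on down to 2 for position 5.
That gives 6 × 5 × 4 × 3 × 2 = 720.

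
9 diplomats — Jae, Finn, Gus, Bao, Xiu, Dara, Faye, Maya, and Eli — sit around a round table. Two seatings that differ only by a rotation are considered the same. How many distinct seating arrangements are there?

Around a circle, 9 distinct people have 9!/9 = (8)! = 40320 rotationally distinct seatings.

40320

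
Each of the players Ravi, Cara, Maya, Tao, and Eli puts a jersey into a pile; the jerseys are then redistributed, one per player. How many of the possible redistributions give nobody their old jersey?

44

Let Aᵢ be the assignments in which player i gets their old jersey. We want the size of the complement of A₁∪…∪A_5.
By inclusion–exclusion this is Σ_{j=0}^{5} (−1)^j C(5,j)·(5−j)!.
Computing: 120 − 120 + 60 − 20 + 5 − 1 = 44.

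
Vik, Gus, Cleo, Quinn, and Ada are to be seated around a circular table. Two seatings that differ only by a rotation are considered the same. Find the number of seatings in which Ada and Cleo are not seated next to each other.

Without the restriction there are (4)! = 24 seatings.
Those with Ada next to Cleo: fuse the pair into one unit and seat 4 units around a circle — 2·(3)! = 12.
Subtracting, 24 − 12 = 12.

12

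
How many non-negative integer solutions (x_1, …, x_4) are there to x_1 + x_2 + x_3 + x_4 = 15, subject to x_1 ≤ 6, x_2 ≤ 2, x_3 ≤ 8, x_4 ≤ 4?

45

Ignoring the caps, the number of non-negative solutions to x_1+…+x_4 = 15 is C(18,3) = 816.
Subtract solutions that violate a single cap (substitute x_i' = x_i − (cap_i+1)): x_1 ≥ 7 gives C(11,3) = 165; x_2 ≥ 3 gives C(15,3) = 455; x_3 ≥ 9 gives C(9,3) = 84; x_4 ≥ 5 gives C(13,3) = 286. Together 990.
Add back pairs where two caps are both exceeded: 56 + 0 + 20 + 20 + 120 + 4 = 220.
Subtract triples: 0 + 1 + 0 + 0 = 1.
By inclusion–exclusion the count is 816 − 990 + 220 − 1 = 45.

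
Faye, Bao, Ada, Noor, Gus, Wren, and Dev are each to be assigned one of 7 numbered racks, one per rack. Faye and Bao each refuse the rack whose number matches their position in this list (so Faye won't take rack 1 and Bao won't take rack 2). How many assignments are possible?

Let Aᵢ (for i ∈ {1, 2}) be the placements that put person i in their forbidden rack. Any j of these fix j positions, leaving (7−j)! ways to fill the rest, and there are C(2,j) ways to pick which j.
By inclusion–exclusion, the number of valid placements is Σ_{j=0}^{2} (−1)^j C(2,j)·(7−j)!.
Computing: 5040 − 1440 + 120 = 3720.

3720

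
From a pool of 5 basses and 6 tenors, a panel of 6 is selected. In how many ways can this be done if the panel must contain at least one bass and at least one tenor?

461

Total 6-person selections from all 11: C(11,6) = 462.
Subtract selections that omit an entire group: no basses → C(6,6) = 1; no tenors → C(5,6) = 0.
Both groups omitted at once is impossible, so 462 − 1 = 461.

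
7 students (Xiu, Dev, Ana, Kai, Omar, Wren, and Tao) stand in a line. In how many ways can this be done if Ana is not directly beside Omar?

There are 7! = 5040 arrangements in all. If Ana and Omar are adjacent, merging them into one block gives 2·(6)! = 1440 arrangements.
So 5040 − 1440 = 3600 arrangements keep them apart.

3600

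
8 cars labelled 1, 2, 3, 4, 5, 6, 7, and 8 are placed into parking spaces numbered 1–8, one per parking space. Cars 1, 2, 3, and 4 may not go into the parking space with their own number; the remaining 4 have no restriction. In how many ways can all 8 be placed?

Let Aᵢ (for 1 ≤ i ≤ 4) be the placements that put car i in its forbidden parking space. Any j of these fix j positions, leaving (8−j)! ways to fill the rest, and there are C(4,j) ways to pick which j.
By inclusion–exclusion, the number of valid placements is Σ_{j=0}^{4} (−1)^j C(4,j)·(8−j)!.
Computing: 40320 − 20160 + 4320 − 480 + 24 = 24024.

24024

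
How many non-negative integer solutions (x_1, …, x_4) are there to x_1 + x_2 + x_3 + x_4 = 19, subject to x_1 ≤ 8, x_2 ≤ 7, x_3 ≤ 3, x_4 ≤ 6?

52

Without the upper bounds there are C(22,3) = 1540 ways to split 19 among 4 variables.
Subtract solutions that violate a single cap (substitute x_i' = x_i − (cap_i+1)): x_1 ≥ 9 gives C(13,3) = 286; x_2 ≥ 8 gives C(14,3) = 364; x_3 ≥ 4 gives C(18,3) = 816; x_4 ≥ 7 gives C(15,3) = 455. Together 1921.
Add back pairs where two caps are both exceeded: 10 + 84 + 20 + 120 + 35 + 165 = 434.
Subtract triples: 0 + 0 + 0 + 1 = 1.
By inclusion–exclusion the count is 1540 − 1921 + 434 − 1 = 52.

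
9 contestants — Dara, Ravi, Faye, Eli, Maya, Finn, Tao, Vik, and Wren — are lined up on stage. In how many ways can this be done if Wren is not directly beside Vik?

282240

Of the 9! = 362880 arrangements, those with Wren and Vik adjacent number 2 × 8! = 80640 (treat the pair as a block with 2 internal orders).
Complementary counting: 362880 − 80640 = 282240.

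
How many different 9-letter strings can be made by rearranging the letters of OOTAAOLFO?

The 9 letters of OOTAAOLFO have repeats: A appearing twice and O appearing 4 times.
So there are 9! / (4!·2!) = 7560 distinguishable arrangements.

7560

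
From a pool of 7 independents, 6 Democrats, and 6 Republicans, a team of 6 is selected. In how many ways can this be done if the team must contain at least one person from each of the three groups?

22785

Unrestricted: C(19,6) = 27132 ways to pick any 6 of the 19.
Subtract selections that omit an entire group: no independents → C(12,6) = 924; no Democrats → C(13,6) = 1716; no Republicans → C(13,6) = 1716.
Add back selections omitting two groups (i.e. drawn from a single group): C(7,6) + C(6,6) + C(6,6) = 9.
By inclusion–exclusion: 27132 − 4356 + 9 = 22785.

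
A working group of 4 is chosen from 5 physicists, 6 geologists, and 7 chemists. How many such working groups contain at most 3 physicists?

3055

Split by how many physicists are chosen (0 through 3).
Sum: C(5,0)·C(13,4) + C(5,1)·C(13,3) + C(5,2)·C(13,2) + C(5,3)·C(13,1) = 715 + 1430 + 780 + 130 = 3055.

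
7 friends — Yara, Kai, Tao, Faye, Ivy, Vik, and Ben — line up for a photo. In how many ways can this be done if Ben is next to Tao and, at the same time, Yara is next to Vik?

480

Treat {Ben,Tao} as one block (2 orders) and {Yara,Vik} as another (2 orders).
That leaves 5 units to arrange: 2 × 2 × 5! = 4 × 120 = 480.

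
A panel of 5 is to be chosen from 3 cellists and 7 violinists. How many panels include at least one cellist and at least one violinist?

With no constraint there are C(10,5) = 252 possible selections.
Selections missing a whole group: no cellists → C(7,5) = 21; no violinists → C(3,5) = 0.
Both groups omitted at once is impossible, so 252 − 21 = 231.

231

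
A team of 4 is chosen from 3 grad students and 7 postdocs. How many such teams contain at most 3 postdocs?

Split by how many postdocs are chosen (0 through 3).
Sum: C(7,0)·C(3,4) + C(7,1)·C(3,3) + C(7,2)·C(3,2) + C(7,3)·C(3,1) = 0 + 7 + 63 + 105 = 175.

175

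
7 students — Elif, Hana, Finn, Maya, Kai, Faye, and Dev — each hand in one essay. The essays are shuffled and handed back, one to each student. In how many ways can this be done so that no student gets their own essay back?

1854

Let Aᵢ be the assignments in which student i gets their own essay. We want the size of the complement of A₁∪…∪A_7.
By inclusion–exclusion this is Σ_{j=0}^{7} (−1)^j C(7,j)·(7−j)!.
Computing: 5040 − 5040 + 2520 − 840 + 210 − 42 + 7 − 1 = 1854.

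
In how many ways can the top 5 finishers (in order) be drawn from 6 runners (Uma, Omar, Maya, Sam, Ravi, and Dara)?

There are 6 choices for 1st place, 5 for 2nd, and so on down to 2 for position 5.
That gives 6 × 5 × 4 × 3 × 2 = 720.

720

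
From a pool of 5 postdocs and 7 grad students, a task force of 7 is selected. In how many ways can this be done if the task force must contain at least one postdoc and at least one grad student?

791

Total 7-person selections from all 12: C(12,7) = 792.
Selections missing a whole group: no postdocs → C(7,7) = 1; no grad students → C(5,7) = 0.
Both groups omitted at once is impossible, so 792 − 1 = 791.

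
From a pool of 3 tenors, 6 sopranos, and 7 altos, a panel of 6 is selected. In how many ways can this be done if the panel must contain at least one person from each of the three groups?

6006

Total 6-person selections from all 16: C(16,6) = 8008.
Selections missing a whole group: no tenors → C(13,6) = 1716; no sopranos → C(10,6) = 210; no altos → C(9,6) = 84.
Add back selections omitting two groups (i.e. drawn from a single group): C(3,6) + C(6,6) + C(7,6) = 8.
By inclusion–exclusion: 8008 − 2010 + 8 = 6006.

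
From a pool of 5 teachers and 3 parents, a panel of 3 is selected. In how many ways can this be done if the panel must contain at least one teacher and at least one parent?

Total 3-person selections from all 8: C(8,3) = 56.
Subtract selections that omit an entire group: no teachers → C(3,3) = 1; no parents → C(5,3) = 10.
Both groups omitted at once is impossible, so 56 − 11 = 45.

45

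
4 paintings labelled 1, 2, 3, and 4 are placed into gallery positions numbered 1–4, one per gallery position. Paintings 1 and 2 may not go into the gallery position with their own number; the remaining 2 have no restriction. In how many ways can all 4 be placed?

Let Aᵢ (for i ∈ {1, 2}) be the placements that put painting i in its forbidden gallery position. Any j of these fix j positions, leaving (4−j)! ways to fill the rest, and there are C(2,j) ways to pick which j.
By inclusion–exclusion, the number of valid placements is Σ_{j=0}^{2} (−1)^j C(2,j)·(4−j)!.
Computing: 24 − 12 + 2 = 14.

14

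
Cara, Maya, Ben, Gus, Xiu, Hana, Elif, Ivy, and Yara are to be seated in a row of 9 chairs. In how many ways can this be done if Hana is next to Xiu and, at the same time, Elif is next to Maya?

Treat {Hana,Xiu} as one block (2 orders) and {Elif,Maya} as another (2 orders).
That leaves 7 units to arrange: 2 × 2 × 7! = 4 × 5040 = 20160.

20160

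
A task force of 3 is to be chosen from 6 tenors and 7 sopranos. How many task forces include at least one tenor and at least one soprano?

231

Unrestricted: C(13,3) = 286 ways to pick any 3 of the 13.
Selections missing a whole group: no tenors → C(7,3) = 35; no sopranos → C(6,3) = 20.
Both groups omitted at once is impossible, so 286 − 55 = 231.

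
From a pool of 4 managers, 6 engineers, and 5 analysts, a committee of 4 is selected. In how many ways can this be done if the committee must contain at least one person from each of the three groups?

Unrestricted: C(15,4) = 1365 ways to pick any 4 of the 15.
Subtract selections that omit an entire group: no managers → C(11,4) = 330; no engineers → C(9,4) = 126; no analysts → C(10,4) = 210.
Add back selections omitting two groups (i.e. drawn from a single group): C(4,4) + C(6,4) + C(5,4) = 21.
By inclusion–exclusion: 1365 − 666 + 21 = 720.

720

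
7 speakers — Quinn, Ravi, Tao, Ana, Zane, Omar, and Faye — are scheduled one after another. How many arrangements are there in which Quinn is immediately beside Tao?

1440

Place the 5 others and the Quinn-Tao pair as 6 objects in a line; the pair has 2 internal arrangements.
That gives 2 × 6! = 2 × 720 = 1440.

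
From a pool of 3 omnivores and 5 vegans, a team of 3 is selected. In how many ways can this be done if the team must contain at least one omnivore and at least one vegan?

Total 3-person selections from all 8: C(8,3) = 56.
Selections missing a whole group: no omnivores → C(5,3) = 10; no vegans → C(3,3) = 1.
Both groups omitted at once is impossible, so 56 − 11 = 45.

45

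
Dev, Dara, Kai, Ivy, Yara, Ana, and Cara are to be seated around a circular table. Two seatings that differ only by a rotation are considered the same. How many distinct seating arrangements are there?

Around a circle, 7 distinct people have 7!/7 = (6)! = 720 rotationally distinct seatings.

720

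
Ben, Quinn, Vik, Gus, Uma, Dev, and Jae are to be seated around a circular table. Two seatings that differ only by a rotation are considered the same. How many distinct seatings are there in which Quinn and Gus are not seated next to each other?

Without the restriction there are (6)! = 720 seatings.
Seatings with Quinn beside Gus: treat them as a block with 2 internal orders, giving 2 × (5)! = 240.
Subtracting, 720 − 240 = 480.

480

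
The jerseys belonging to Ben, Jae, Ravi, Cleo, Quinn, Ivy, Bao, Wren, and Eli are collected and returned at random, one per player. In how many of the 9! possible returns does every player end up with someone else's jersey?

Let Aᵢ be the assignments in which player i gets their old jersey. We want the size of the complement of A₁∪…∪A_9.
By inclusion–exclusion this is Σ_{j=0}^{9} (−1)^j C(9,j)·(9−j)!.
Computing: 362880 − 362880 + 181440 − 60480 + 15120 − 3024 + 504 − 72 + 9 − 1 = 133496.

133496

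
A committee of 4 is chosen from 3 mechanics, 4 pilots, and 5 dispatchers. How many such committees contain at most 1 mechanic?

Split by how many mechanics are chosen (0 through 1).
Sum: C(3,0)·C(9,4) + C(3,1)·C(9,3) = 126 + 252 = 378.

378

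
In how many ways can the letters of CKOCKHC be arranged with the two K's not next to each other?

300

Total arrangements of CKOCKHC: 7!/(3!·2!) = 420.
Arrangements with the K's together: treat KK as one letter, giving (6)!/(3!) = 120.
Subtracting, 420 − 120 = 300 arrangements keep the K's apart.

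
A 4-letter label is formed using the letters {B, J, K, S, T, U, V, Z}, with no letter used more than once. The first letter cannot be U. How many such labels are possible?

The first letter has 8−1 = 7 choices (anything except U).
The remaining 3 letters are filled from the other 7 symbols without repetition: 7 × 6 × 5 = 210.
Total: 7 × 210 = 1470.

1470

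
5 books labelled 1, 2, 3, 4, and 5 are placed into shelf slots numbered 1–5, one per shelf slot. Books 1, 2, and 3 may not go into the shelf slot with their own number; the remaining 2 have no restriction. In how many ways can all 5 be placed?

64

Let Aᵢ (for i ∈ {1, 2, 3}) be the placements that put book i in its forbidden shelf slot. Any j of these fix j positions, leaving (5−j)! ways to fill the rest, and there are C(3,j) ways to pick which j.
By inclusion–exclusion, the number of valid placements is Σ_{j=0}^{3} (−1)^j C(3,j)·(5−j)!.
Computing: 120 − 72 + 18 − 2 = 64.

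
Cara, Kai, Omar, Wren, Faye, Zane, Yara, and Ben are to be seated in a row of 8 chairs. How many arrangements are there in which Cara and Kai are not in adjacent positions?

Of the 8! = 40320 arrangements, those with Cara and Kai adjacent number 2 × 7! = 10080 (treat the pair as a block with 2 internal orders).
So 40320 − 10080 = 30240 arrangements keep them apart.

30240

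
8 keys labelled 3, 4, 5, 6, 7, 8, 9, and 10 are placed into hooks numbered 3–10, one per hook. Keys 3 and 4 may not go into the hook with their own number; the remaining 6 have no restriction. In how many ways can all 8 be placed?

Let Aᵢ (for i ∈ {3, 4}) be the placements that put key i in its forbidden hook. Any j of these fix j positions, leaving (8−j)! ways to fill the rest, and there are C(2,j) ways to pick which j.
By inclusion–exclusion, the number of valid placements is Σ_{j=0}^{2} (−1)^j C(2,j)·(8−j)!.
Computing: 40320 − 10080 + 720 = 30960.

30960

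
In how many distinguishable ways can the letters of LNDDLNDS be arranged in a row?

1680

The 8 letters of LNDDLNDS have repeats: D appearing 3 times, L appearing twice, and N appearing twice.
So there are 8! / (3!·2!·2!) = 1680 distinguishable arrangements.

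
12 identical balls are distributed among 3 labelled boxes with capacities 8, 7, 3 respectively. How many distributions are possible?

Ignoring the caps, the number of non-negative solutions to x_1+…+x_3 = 12 is C(14,2) = 91.
Subtract solutions that violate a single cap (substitute x_i' = x_i − (cap_i+1)): x_1 ≥ 9 gives C(5,2) = 10; x_2 ≥ 8 gives C(6,2) = 15; x_3 ≥ 4 gives C(10,2) = 45. Together 70.
Add back pairs where two caps are both exceeded: 0 + 0 + 1 = 1.
By inclusion–exclusion the count is 91 − 70 + 1 = 22.

22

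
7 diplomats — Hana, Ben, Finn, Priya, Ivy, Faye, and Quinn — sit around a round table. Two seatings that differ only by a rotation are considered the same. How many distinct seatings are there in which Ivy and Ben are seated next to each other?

240

Glue Ivy and Ben into a block (2 internal orders). Seating 6 units around a circle gives (5)! arrangements.
So 2 × (5)! = 2 × 120 = 240.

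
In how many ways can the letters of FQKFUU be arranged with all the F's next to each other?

Treat the 2 copies of F as a single block. The multiset to arrange is then {FF, K, Q, U, U}, 5 items in all.
That gives (5)!/(2!) = 60 arrangements.

60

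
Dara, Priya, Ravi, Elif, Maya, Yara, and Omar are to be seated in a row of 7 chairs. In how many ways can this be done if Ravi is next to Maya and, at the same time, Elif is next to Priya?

Treat {Ravi,Maya} as one block (2 orders) and {Elif,Priya} as another (2 orders).
That leaves 5 units to arrange: 2 × 2 × 5! = 4 × 120 = 480.

480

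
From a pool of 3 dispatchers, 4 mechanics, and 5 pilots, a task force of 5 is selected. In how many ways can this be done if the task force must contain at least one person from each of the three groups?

590

Total 5-person selections from all 12: C(12,5) = 792.
Selections missing a whole group: no dispatchers → C(9,5) = 126; no mechanics → C(8,5) = 56; no pilots → C(7,5) = 21.
Add back selections omitting two groups (i.e. drawn from a single group): C(3,5) + C(4,5) + C(5,5) = 1.
By inclusion–exclusion: 792 − 203 + 1 = 590.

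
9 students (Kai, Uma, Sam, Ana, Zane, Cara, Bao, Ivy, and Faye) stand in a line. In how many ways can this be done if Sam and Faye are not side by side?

There are 9! = 362880 arrangements in all. If Sam and Faye are adjacent, merging them into one block gives 2·(8)! = 80640 arrangements.
So 362880 − 80640 = 282240 arrangements keep them apart.

282240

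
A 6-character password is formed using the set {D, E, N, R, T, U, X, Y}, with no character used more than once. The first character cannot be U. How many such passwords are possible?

The first character has 8−1 = 7 choices (anything except U).
The remaining 5 characters are filled from the other 7 symbols without repetition: 7 × 6 × 5 × 4 × 3 = 2520.
Total: 7 × 2520 = 17640.

17640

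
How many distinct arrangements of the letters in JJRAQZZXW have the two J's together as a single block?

20160

Treat the 2 copies of J as a single block. The multiset to arrange is then {JJ, A, Q, R, W, X, Z, Z}, 8 items in all.
That gives (8)!/(2!) = 20160 arrangements.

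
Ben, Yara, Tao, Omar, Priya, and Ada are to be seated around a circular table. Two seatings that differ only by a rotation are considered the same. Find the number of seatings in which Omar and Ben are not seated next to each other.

All circular seatings of 6 people number (5)! = 120.
Those with Omar next to Ben: fuse the pair into one unit and seat 5 units around a circle — 2·(4)! = 48.
Subtracting, 120 − 48 = 72.

72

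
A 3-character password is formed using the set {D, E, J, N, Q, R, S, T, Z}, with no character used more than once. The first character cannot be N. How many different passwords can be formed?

The first character has 9−1 = 8 choices (anything except N).
The remaining 2 characters are filled from the other 8 symbols without repetition: 8 × 7 = 56.
Total: 8 × 56 = 448.

448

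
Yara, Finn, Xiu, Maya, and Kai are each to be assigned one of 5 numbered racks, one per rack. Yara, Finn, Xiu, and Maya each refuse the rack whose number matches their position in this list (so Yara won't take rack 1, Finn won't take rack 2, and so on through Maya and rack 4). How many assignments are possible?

Let Aᵢ (for 1 ≤ i ≤ 4) be the placements that put person i in their forbidden rack. Any j of these fix j positions, leaving (5−j)! ways to fill the rest, and there are C(4,j) ways to pick which j.
By inclusion–exclusion, the number of valid placements is Σ_{j=0}^{4} (−1)^j C(4,j)·(5−j)!.
Computing: 120 − 96 + 36 − 8 + 1 = 53.

53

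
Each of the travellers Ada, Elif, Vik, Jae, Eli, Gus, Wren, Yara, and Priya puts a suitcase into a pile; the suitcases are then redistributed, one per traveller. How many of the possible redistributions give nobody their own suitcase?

Count assignments avoiding every fixed point. For any j of the 9 travellers fixed to their own suitcase, the other 9−j can be arranged in (9−j)! ways.
By inclusion–exclusion this is Σ_{j=0}^{9} (−1)^j C(9,j)·(9−j)!.
Computing: 362880 − 362880 + 181440 − 60480 + 15120 − 3024 + 504 − 72 + 9 − 1 = 133496.

133496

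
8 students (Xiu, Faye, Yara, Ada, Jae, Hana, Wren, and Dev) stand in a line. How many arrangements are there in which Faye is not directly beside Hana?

There are 8! = 40320 arrangements in all. If Faye and Hana are adjacent, merging them into one block gives 2·(7)! = 10080 arrangements.
So 40320 − 10080 = 30240 arrangements keep them apart.

30240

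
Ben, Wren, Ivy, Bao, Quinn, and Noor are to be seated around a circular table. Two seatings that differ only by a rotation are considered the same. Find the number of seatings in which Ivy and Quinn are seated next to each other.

Treat {Ivy, Quinn} as one unit (2 internal orders) and seat the resulting 5 units around the table: (4)! circular arrangements.
So 2 × (4)! = 2 × 24 = 48.

48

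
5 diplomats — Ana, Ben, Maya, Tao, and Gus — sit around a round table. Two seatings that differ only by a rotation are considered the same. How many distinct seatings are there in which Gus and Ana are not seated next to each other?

All circular seatings of 5 people number (4)! = 24.
Seatings with Gus beside Ana: treat them as a block with 2 internal orders, giving 2 × (3)! = 12.
Subtracting, 24 − 12 = 12.

12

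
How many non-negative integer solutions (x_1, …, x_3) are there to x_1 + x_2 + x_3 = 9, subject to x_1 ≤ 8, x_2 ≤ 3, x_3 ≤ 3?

15

Ignoring the caps, the number of non-negative solutions to x_1+…+x_3 = 9 is C(11,2) = 55.
Subtract solutions that violate a single cap (substitute x_i' = x_i − (cap_i+1)): x_1 ≥ 9 gives C(2,2) = 1; x_2 ≥ 4 gives C(7,2) = 21; x_3 ≥ 4 gives C(7,2) = 21. Together 43.
Add back pairs where two caps are both exceeded: 0 + 0 + 3 = 3.
By inclusion–exclusion the count is 55 − 43 + 3 = 15.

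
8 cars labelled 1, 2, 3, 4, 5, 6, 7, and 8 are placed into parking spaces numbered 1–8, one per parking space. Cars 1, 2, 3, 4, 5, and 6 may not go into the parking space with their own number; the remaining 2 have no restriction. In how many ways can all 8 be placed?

Let Aᵢ (for 1 ≤ i ≤ 6) be the placements that put car i in its forbidden parking space. Any j of these fix j positions, leaving (8−j)! ways to fill the rest, and there are C(6,j) ways to pick which j.
By inclusion–exclusion, the number of valid placements is Σ_{j=0}^{6} (−1)^j C(6,j)·(8−j)!.
Computing: 40320 − 30240 + 10800 − 2400 + 360 − 36 + 2 = 18806.

18806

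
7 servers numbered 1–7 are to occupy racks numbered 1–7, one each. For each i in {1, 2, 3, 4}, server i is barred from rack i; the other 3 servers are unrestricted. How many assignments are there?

Let Aᵢ (for 1 ≤ i ≤ 4) be the placements that put server i in its forbidden rack. Any j of these fix j positions, leaving (7−j)! ways to fill the rest, and there are C(4,j) ways to pick which j.
By inclusion–exclusion, the number of valid placements is Σ_{j=0}^{4} (−1)^j C(4,j)·(7−j)!.
Computing: 5040 − 2880 + 720 − 96 + 6 = 2790.

2790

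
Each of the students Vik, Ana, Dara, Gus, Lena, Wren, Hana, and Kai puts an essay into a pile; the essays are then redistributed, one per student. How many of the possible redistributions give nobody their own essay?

14833

This is the derangement count D_8: permutations of 8 items with no fixed point.
By inclusion–exclusion this is Σ_{j=0}^{8} (−1)^j C(8,j)·(8−j)!.
Computing: 40320 − 40320 + 20160 − 6720 + 1680 − 336 + 56 − 8 + 1 = 14833.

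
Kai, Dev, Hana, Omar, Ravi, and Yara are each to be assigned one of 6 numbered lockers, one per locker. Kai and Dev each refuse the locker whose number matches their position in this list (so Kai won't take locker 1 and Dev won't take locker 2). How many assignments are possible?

Let Aᵢ (for i ∈ {1, 2}) be the placements that put person i in their forbidden locker. Any j of these fix j positions, leaving (6−j)! ways to fill the rest, and there are C(2,j) ways to pick which j.
By inclusion–exclusion, the number of valid placements is Σ_{j=0}^{2} (−1)^j C(2,j)·(6−j)!.
Computing: 720 − 240 + 24 = 504.

504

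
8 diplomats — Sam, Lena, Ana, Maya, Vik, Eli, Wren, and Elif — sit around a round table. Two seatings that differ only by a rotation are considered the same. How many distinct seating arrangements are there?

Seat Sam anywhere (absorbing the rotational symmetry), then permute the other 7: (7)! = 5040.

5040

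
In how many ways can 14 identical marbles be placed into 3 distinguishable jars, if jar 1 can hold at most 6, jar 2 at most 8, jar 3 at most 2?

6

By stars and bars, unrestricted non-negative solutions to x_1+…+x_3 = 14 number C(14+2,2) = 120.
Subtract solutions that violate a single cap (substitute x_i' = x_i − (cap_i+1)): x_1 ≥ 7 gives C(9,2) = 36; x_2 ≥ 9 gives C(7,2) = 21; x_3 ≥ 3 gives C(13,2) = 78. Together 135.
Add back pairs where two caps are both exceeded: 0 + 15 + 6 = 21.
By inclusion–exclusion the count is 120 − 135 + 21 = 6.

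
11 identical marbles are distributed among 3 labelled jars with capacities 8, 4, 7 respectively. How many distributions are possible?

Ignoring the caps, the number of non-negative solutions to x_1+…+x_3 = 11 is C(13,2) = 78.
Subtract solutions that violate a single cap (substitute x_i' = x_i − (cap_i+1)): x_1 ≥ 9 gives C(4,2) = 6; x_2 ≥ 5 gives C(8,2) = 28; x_3 ≥ 8 gives C(5,2) = 10. Together 44.
No two caps can be exceeded simultaneously, so the pair terms are all 0.
By inclusion–exclusion the count is 78 − 44 + 0 = 34.

34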